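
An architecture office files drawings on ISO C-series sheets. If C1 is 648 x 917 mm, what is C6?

114 × 162 mm

C2: ⌊917/2⌋ × 648 = 458 × 648 mm
C3: ⌊648/2⌋ × 458 = 324 × 458 mm
C4: ⌊458/2⌋ × 324 = 229 × 324 mm
C5: ⌊324/2⌋ × 229 = 162 × 229 mm
C6: ⌊229/2⌋ × 162 = 114 × 162 mm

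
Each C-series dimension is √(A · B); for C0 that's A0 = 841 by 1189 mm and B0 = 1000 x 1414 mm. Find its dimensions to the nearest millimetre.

Short: √(841 · 1000) = √841000 ≈ 917.1 mm.
Long: √(1189 · 1414) = √1681246 ≈ 1296.6 mm.

917 × 1297 mm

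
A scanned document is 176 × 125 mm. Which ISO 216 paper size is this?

Aspect ratio 176/125 ≈ 1.408 — close to the ISO √2 ≈ 1.414.
In the B-series (B0 = 1000 × 1414 mm): B6 = 125 × 176 mm.

B6 (125 × 176 mm)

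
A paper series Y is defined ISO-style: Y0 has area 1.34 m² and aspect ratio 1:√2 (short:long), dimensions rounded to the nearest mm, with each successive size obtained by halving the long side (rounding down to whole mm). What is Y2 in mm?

486 × 688 mm

Let Y0's short side be w mm. w · w√2 = 1.34 m² = 1,340,000 mm², so w ≈ 973.4 mm and w√2 ≈ 1376.6 mm → Y0 = 973 × 1377 mm.
Y1: ⌊1377/2⌋ × 973 = 688 × 973 mm
Y2: ⌊973/2⌋ × 688 = 486 × 688 mm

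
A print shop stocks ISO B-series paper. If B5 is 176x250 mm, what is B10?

31 × 44 mm

B6: ⌊250/2⌋ × 176 = 125 × 176 mm
B7: ⌊176/2⌋ × 125 = 88 × 125 mm
B8: ⌊125/2⌋ × 88 = 62 × 88 mm
B9: ⌊88/2⌋ × 62 = 44 × 62 mm
B10: ⌊62/2⌋ × 44 = 31 × 44 mm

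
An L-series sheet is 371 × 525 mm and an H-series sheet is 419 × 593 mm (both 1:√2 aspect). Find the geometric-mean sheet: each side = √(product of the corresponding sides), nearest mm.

Short side: √(371 · 419) = √155449 ≈ 394.3 → 394 mm
Long side: √(525 · 593) = √311325 ≈ 558.0 → 558 mm

394 × 558 mm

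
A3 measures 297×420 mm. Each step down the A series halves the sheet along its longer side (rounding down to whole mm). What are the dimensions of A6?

105 × 148 mm

A4: ⌊420/2⌋ × 297 = 210 × 297 mm
A5: ⌊297/2⌋ × 210 = 148 × 210 mm
A6: ⌊210/2⌋ × 148 = 105 × 148 mm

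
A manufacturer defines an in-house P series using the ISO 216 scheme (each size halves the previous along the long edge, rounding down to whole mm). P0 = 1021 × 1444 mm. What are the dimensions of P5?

P1: ⌊1444/2⌋ × 1021 = 722 × 1021 mm
P2: ⌊1021/2⌋ × 722 = 510 × 722 mm
P3: ⌊722/2⌋ × 510 = 361 × 510 mm
P4: ⌊510/2⌋ × 361 = 255 × 361 mm
P5: ⌊361/2⌋ × 255 = 180 × 255 mm

180 × 255 mm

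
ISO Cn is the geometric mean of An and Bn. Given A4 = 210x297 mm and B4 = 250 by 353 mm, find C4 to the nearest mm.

Short side: √(210 · 250) = √52500 ≈ 229.1 → 229 mm
Long side: √(297 · 353) = √104841 ≈ 323.8 → 324 mm

229 × 324 mm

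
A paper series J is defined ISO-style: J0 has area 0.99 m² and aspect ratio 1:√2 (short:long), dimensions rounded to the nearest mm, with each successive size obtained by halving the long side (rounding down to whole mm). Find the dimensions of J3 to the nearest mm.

Let J0's short side be w mm. w · w√2 = 0.99 m² = 990,000 mm², so w ≈ 836.7 mm and w√2 ≈ 1183.2 mm → J0 = 837 × 1183 mm.
J1: ⌊1183/2⌋ × 837 = 591 × 837 mm
J2: ⌊837/2⌋ × 591 = 418 × 591 mm
J3: ⌊591/2⌋ × 418 = 295 × 418 mm

295 × 418 mm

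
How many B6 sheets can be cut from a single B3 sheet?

Each ISO step halves the sheet: 1 × B3 → 2 × B4 → 4 × B5 → 8 × B6
From B3 to B6 is 3 halving steps: 2^3 = 8.

8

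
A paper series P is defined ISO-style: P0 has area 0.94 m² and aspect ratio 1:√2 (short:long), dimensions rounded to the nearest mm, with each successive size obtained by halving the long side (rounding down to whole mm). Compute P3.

288 × 407 mm

Let P0's short side be w mm. w · w√2 = 0.94 m² = 940,000 mm², so w ≈ 815.3 mm and w√2 ≈ 1153.0 mm → P0 = 815 × 1153 mm.
P1: ⌊1153/2⌋ × 815 = 576 × 815 mm
P2: ⌊815/2⌋ × 576 = 407 × 576 mm
P3: ⌊576/2⌋ × 407 = 288 × 407 mm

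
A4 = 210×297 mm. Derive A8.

52 × 74 mm

A5: ⌊297/2⌋ × 210 = 148 × 210 mm
A6: ⌊210/2⌋ × 148 = 105 × 148 mm
A7: ⌊148/2⌋ × 105 = 74 × 105 mm
A8: ⌊105/2⌋ × 74 = 52 × 74 mm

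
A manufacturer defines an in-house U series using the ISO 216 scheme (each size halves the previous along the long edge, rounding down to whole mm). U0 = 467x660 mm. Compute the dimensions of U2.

U1: ⌊660/2⌋ × 467 = 330 × 467 mm
U2: ⌊467/2⌋ × 330 = 233 × 330 mm

233 × 330 mm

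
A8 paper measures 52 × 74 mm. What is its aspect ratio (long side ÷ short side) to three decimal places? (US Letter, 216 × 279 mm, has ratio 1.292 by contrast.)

1.423

74 / 52 = 1.423
ISO 216 targets √2 ≈ 1.414; the +0.009 deviation is from mm rounding.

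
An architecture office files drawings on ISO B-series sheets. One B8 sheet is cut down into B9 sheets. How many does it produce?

2

Each ISO step halves the sheet: 1 × B8 → 2 × B9
From B8 to B9 is 1 halving step: 2^1 = 2.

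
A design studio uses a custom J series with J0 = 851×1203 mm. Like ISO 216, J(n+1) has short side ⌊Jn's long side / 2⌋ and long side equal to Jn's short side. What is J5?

J1 = 601 × 851 mm (from J0 by 1 halving).
J2: ⌊851/2⌋ × 601 = 425 × 601 mm
J3: ⌊601/2⌋ × 425 = 300 × 425 mm
J4: ⌊425/2⌋ × 300 = 212 × 300 mm
J5: ⌊300/2⌋ × 212 = 150 × 212 mm

150 × 212 mm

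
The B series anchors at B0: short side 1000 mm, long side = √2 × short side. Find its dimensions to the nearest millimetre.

Short side = 1000 mm; long side = 1000√2 ≈ 1414.2 mm.

1000 × 1414 mm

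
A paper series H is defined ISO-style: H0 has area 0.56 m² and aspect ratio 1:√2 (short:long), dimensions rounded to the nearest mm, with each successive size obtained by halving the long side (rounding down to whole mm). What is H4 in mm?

Let H0's short side be w mm. w · w√2 = 0.56 m² = 560,000 mm², so w ≈ 629.3 mm and w√2 ≈ 889.9 mm → H0 = 629 × 890 mm.
H1: ⌊890/2⌋ × 629 = 445 × 629 mm
H2: ⌊629/2⌋ × 445 = 314 × 445 mm
H3: ⌊445/2⌋ × 314 = 222 × 314 mm
H4: ⌊314/2⌋ × 222 = 157 × 222 mm

157 × 222 mm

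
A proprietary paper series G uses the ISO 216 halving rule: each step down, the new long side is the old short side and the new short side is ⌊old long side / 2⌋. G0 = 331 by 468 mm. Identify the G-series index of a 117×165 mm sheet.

G3

G0: 331 × 468 mm
G1: 234 × 331 mm
G2: 165 × 234 mm
G3: 117 × 165 mm
G4: 82 × 117 mm
→ matches G3.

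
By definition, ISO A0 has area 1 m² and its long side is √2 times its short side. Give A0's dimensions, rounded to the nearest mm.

Let the short side be w mm. Then the long side is w√2 and w · w√2 = 10⁶ mm².
w² = 10⁶/√2, so w = 1000 / 2^(1/4) ≈ 840.9 mm; long side = 1000 · 2^(1/4) ≈ 1189.2 mm.

841 × 1189 mm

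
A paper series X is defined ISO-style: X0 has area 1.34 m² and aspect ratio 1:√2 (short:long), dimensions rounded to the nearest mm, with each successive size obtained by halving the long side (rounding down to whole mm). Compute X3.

Let X0's short side be w mm. w · w√2 = 1.34 m² = 1,340,000 mm², so w ≈ 973.4 mm and w√2 ≈ 1376.6 mm → X0 = 973 × 1377 mm.
X1: ⌊1377/2⌋ × 973 = 688 × 973 mm
X2: ⌊973/2⌋ × 688 = 486 × 688 mm
X3: ⌊688/2⌋ × 486 = 344 × 486 mm

344 × 486 mm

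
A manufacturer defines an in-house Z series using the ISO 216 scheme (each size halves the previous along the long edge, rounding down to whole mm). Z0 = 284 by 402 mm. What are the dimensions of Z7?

25 × 35 mm

Z1 = 201 × 284 mm (from Z0 by 1 halving).
Z2: ⌊284/2⌋ × 201 = 142 × 201 mm
Z3: ⌊201/2⌋ × 142 = 100 × 142 mm
Z4: ⌊142/2⌋ × 100 = 71 × 100 mm
Z5: ⌊100/2⌋ × 71 = 50 × 71 mm
Z6: ⌊71/2⌋ × 50 = 35 × 50 mm
Z7: ⌊50/2⌋ × 35 = 25 × 35 mm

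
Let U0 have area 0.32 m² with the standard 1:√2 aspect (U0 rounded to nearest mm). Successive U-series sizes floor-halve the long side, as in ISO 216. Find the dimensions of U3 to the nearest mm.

Let U0's short side be w mm. w · w√2 = 0.32 m² = 320,000 mm², so w ≈ 475.7 mm and w√2 ≈ 672.7 mm → U0 = 476 × 673 mm.
U1: ⌊673/2⌋ × 476 = 336 × 476 mm
U2: ⌊476/2⌋ × 336 = 238 × 336 mm
U3: ⌊336/2⌋ × 238 = 168 × 238 mm

168 × 238 mm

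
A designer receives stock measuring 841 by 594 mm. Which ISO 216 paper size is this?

A1 (594 × 841 mm)

Aspect ratio 841/594 ≈ 1.416 — close to the ISO √2 ≈ 1.414.
In the A-series (A0 area = 1 m²): A1 = 594 × 841 mm.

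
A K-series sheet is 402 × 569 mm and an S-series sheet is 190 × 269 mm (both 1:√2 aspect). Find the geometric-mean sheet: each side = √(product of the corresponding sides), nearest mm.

Short side: √(402 · 190) = √76380 ≈ 276.4 → 276 mm
Long side: √(569 · 269) = √153061 ≈ 391.2 → 391 mm

276 × 391 mm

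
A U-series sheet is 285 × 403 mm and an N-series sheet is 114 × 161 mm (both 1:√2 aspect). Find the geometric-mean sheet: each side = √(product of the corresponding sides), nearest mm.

180 × 255 mm

Short side: √(285 · 114) = √32490 ≈ 180.2 → 180 mm
Long side: √(403 · 161) = √64883 ≈ 254.7 → 255 mm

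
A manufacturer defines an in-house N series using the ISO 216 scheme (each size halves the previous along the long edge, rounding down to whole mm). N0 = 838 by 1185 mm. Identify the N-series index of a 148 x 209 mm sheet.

N0: 838 × 1185 mm
N1: 592 × 838 mm
N2: 419 × 592 mm
N3: 296 × 419 mm
N4: 209 × 296 mm
N5: 148 × 209 mm
N6: 104 × 148 mm
→ matches N5.

N5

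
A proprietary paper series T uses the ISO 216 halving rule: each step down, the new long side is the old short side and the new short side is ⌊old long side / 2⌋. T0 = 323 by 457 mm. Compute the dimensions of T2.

161 × 228 mm

T1: ⌊457/2⌋ × 323 = 228 × 323 mm
T2: ⌊323/2⌋ × 228 = 161 × 228 mm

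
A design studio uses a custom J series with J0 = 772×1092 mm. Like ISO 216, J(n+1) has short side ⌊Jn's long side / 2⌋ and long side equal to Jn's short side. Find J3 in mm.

273 × 386 mm

J1: ⌊1092/2⌋ × 772 = 546 × 772 mm
J2: ⌊772/2⌋ × 546 = 386 × 546 mm
J3: ⌊546/2⌋ × 386 = 273 × 386 mm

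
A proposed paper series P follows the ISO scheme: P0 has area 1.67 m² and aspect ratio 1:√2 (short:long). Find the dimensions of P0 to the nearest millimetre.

Let the short side be w mm. Then w · w√2 = 1.67 m² = 1,670,000 mm².
w² = 1,670,000/√2, so w ≈ 1086.7 mm; long side = w√2 ≈ 1536.8 mm.

1087 × 1537 mm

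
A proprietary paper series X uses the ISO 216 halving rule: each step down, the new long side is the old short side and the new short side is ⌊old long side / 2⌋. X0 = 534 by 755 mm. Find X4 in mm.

133 × 188 mm

X1 = 377 × 534 mm (from X0 by 1 halving).
X2: ⌊534/2⌋ × 377 = 267 × 377 mm
X3: ⌊377/2⌋ × 267 = 188 × 267 mm
X4: ⌊267/2⌋ × 188 = 133 × 188 mm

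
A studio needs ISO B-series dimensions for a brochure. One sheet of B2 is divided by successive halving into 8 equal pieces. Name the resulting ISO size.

B5

8 = 2^3, so 3 halving steps.
B2 → B3 → … → B5 after 3 steps.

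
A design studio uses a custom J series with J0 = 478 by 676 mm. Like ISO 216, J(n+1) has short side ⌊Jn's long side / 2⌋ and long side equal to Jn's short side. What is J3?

169 × 239 mm

J1: ⌊676/2⌋ × 478 = 338 × 478 mm
J2: ⌊478/2⌋ × 338 = 239 × 338 mm
J3: ⌊338/2⌋ × 239 = 169 × 239 mm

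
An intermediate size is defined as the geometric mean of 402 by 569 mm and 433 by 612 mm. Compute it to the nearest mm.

417 × 590 mm

Short side: √(402 · 433) = √174066 ≈ 417.2 → 417 mm
Long side: √(569 · 612) = √348228 ≈ 590.1 → 590 mm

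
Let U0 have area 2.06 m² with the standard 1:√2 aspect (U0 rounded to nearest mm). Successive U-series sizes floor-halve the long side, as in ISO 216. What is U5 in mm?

Let U0's short side be w mm. w · w√2 = 2.06 m² = 2,060,000 mm², so w ≈ 1206.9 mm and w√2 ≈ 1706.8 mm → U0 = 1207 × 1707 mm.
U1: ⌊1707/2⌋ × 1207 = 853 × 1207 mm
U2: ⌊1207/2⌋ × 853 = 603 × 853 mm
U3: ⌊853/2⌋ × 603 = 426 × 603 mm
U4: ⌊603/2⌋ × 426 = 301 × 426 mm
U5: ⌊426/2⌋ × 301 = 213 × 301 mm

213 × 301 mm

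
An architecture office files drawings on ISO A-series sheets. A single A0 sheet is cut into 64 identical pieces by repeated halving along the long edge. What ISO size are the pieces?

64 = 2^6, so 6 halving steps.
A0 → A1 → … → A6 after 6 steps.

A6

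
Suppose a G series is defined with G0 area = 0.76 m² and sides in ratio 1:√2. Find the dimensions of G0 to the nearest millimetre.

733 × 1037 mm

Let the short side be w mm. Then w · w√2 = 0.76 m² = 760,000 mm².
w² = 760,000/√2, so w ≈ 733.1 mm; long side = w√2 ≈ 1036.7 mm.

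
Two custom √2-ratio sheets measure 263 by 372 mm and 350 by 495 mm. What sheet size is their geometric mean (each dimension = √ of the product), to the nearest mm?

303 × 429 mm

Short side: √(263 · 350) = √92050 ≈ 303.4 → 303 mm
Long side: √(372 · 495) = √184140 ≈ 429.1 → 429 mm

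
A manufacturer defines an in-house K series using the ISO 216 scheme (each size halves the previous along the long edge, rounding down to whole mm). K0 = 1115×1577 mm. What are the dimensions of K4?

278 × 394 mm

K1: ⌊1577/2⌋ × 1115 = 788 × 1115 mm
K2: ⌊1115/2⌋ × 788 = 557 × 788 mm
K3: ⌊788/2⌋ × 557 = 394 × 557 mm
K4: ⌊557/2⌋ × 394 = 278 × 394 mm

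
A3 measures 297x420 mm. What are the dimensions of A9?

37 × 52 mm

A4: ⌊420/2⌋ × 297 = 210 × 297 mm
A5: ⌊297/2⌋ × 210 = 148 × 210 mm
A6: ⌊210/2⌋ × 148 = 105 × 148 mm
A7: ⌊148/2⌋ × 105 = 74 × 105 mm
A8: ⌊105/2⌋ × 74 = 52 × 74 mm
A9: ⌊74/2⌋ × 52 = 37 × 52 mm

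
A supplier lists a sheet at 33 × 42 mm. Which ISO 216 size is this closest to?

B10 (31 × 44 mm)

Aspect ratio 42/33 ≈ 1.273 (ISO target is √2 ≈ 1.414).
In the B-series (B0 = 1000 × 1414 mm): B10 = 31 × 44 mm.
Off by 4 mm total — nearest standard size.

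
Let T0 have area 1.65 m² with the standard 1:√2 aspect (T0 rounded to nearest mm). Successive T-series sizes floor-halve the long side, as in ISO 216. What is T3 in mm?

Let T0's short side be w mm. w · w√2 = 1.65 m² = 1,650,000 mm², so w ≈ 1080.2 mm and w√2 ≈ 1527.6 mm → T0 = 1080 × 1528 mm.
T1: ⌊1528/2⌋ × 1080 = 764 × 1080 mm
T2: ⌊1080/2⌋ × 764 = 540 × 764 mm
T3: ⌊764/2⌋ × 540 = 382 × 540 mm

382 × 540 mm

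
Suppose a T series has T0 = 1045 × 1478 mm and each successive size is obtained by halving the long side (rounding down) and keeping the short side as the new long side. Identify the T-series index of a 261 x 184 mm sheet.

T0: 1045 × 1478 mm
T1: 739 × 1045 mm
T2: 522 × 739 mm
T3: 369 × 522 mm
T4: 261 × 369 mm
T5: 184 × 261 mm
T6: 130 × 184 mm
→ matches T5.

T5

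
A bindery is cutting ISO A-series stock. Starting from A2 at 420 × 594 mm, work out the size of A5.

148 × 210 mm

A3: ⌊594/2⌋ × 420 = 297 × 420 mm
A4: ⌊420/2⌋ × 297 = 210 × 297 mm
A5: ⌊297/2⌋ × 210 = 148 × 210 mm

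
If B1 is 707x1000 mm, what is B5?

B2: ⌊1000/2⌋ × 707 = 500 × 707 mm
B3: ⌊707/2⌋ × 500 = 353 × 500 mm
B4: ⌊500/2⌋ × 353 = 250 × 353 mm
B5: ⌊353/2⌋ × 250 = 176 × 250 mm

176 × 250 mm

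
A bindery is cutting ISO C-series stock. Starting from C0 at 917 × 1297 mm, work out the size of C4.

229 × 324 mm

C1: ⌊1297/2⌋ × 917 = 648 × 917 mm
C2: ⌊917/2⌋ × 648 = 458 × 648 mm
C3: ⌊648/2⌋ × 458 = 324 × 458 mm
C4: ⌊458/2⌋ × 324 = 229 × 324 mm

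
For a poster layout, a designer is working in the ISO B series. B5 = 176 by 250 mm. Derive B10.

B6: ⌊250/2⌋ × 176 = 125 × 176 mm
B7: ⌊176/2⌋ × 125 = 88 × 125 mm
B8: ⌊125/2⌋ × 88 = 62 × 88 mm
B9: ⌊88/2⌋ × 62 = 44 × 62 mm
B10: ⌊62/2⌋ × 44 = 31 × 44 mm

31 × 44 mm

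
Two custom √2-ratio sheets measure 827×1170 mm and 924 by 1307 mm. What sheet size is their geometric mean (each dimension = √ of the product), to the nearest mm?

Short side: √(827 · 924) = √764148 ≈ 874.2 → 874 mm
Long side: √(1170 · 1307) = √1529190 ≈ 1236.6 → 1237 mm

874 × 1237 mm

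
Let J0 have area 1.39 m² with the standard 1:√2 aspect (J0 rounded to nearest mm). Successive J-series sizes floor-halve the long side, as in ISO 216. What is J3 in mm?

350 × 495 mm

Let J0's short side be w mm. w · w√2 = 1.39 m² = 1,390,000 mm², so w ≈ 991.4 mm and w√2 ≈ 1402.1 mm → J0 = 991 × 1402 mm.
J1: ⌊1402/2⌋ × 991 = 701 × 991 mm
J2: ⌊991/2⌋ × 701 = 495 × 701 mm
J3: ⌊701/2⌋ × 495 = 350 × 495 mm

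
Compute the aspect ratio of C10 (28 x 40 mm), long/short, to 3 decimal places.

1.429

40 / 28 = 1.429
ISO 216 targets √2 ≈ 1.414; the +0.014 deviation is from mm rounding.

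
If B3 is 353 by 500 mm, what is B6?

B4: ⌊500/2⌋ × 353 = 250 × 353 mm
B5: ⌊353/2⌋ × 250 = 176 × 250 mm
B6: ⌊250/2⌋ × 176 = 125 × 176 mm

125 × 176 mm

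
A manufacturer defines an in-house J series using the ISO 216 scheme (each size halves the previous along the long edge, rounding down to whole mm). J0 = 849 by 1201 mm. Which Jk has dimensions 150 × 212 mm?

J5

J0: 849 × 1201 mm
J1: 600 × 849 mm
J2: 424 × 600 mm
J3: 300 × 424 mm
J4: 212 × 300 mm
J5: 150 × 212 mm
J6: 106 × 150 mm
→ matches J5.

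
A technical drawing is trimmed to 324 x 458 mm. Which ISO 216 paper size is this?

Aspect ratio 458/324 ≈ 1.414 — close to the ISO √2 ≈ 1.414.
In the C-series (envelope sizes, between A and B): C3 = 324 × 458 mm.

C3 (324 × 458 mm)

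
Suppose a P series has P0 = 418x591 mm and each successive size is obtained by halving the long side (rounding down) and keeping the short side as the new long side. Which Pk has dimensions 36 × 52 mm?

P0: 418 × 591 mm
P1: 295 × 418 mm
P2: 209 × 295 mm
P3: 147 × 209 mm
P4: 104 × 147 mm
P5: 73 × 104 mm
P6: 52 × 73 mm
P7: 36 × 52 mm
P8: 26 × 36 mm
→ matches P7.

P7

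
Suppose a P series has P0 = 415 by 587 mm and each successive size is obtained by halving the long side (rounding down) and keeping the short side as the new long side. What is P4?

103 × 146 mm

P1: ⌊587/2⌋ × 415 = 293 × 415 mm
P2: ⌊415/2⌋ × 293 = 207 × 293 mm
P3: ⌊293/2⌋ × 207 = 146 × 207 mm
P4: ⌊207/2⌋ × 146 = 103 × 146 mm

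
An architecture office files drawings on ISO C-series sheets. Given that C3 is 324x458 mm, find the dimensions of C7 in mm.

81 × 114 mm

C4: ⌊458/2⌋ × 324 = 229 × 324 mm
C5: ⌊324/2⌋ × 229 = 162 × 229 mm
C6: ⌊229/2⌋ × 162 = 114 × 162 mm
C7: ⌊162/2⌋ × 114 = 81 × 114 mm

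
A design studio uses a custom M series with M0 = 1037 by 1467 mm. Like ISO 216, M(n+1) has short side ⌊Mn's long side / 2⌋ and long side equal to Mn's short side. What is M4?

259 × 366 mm

M1: ⌊1467/2⌋ × 1037 = 733 × 1037 mm
M2: ⌊1037/2⌋ × 733 = 518 × 733 mm
M3: ⌊733/2⌋ × 518 = 366 × 518 mm
M4: ⌊518/2⌋ × 366 = 259 × 366 mm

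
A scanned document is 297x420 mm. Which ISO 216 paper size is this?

Aspect ratio 420/297 ≈ 1.414 — close to the ISO √2 ≈ 1.414.
In the A-series (A0 area = 1 m²): A3 = 297 × 420 mm.

A3 (297 × 420 mm)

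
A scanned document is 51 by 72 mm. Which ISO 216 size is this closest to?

Aspect ratio 72/51 ≈ 1.412 — close to the ISO √2 ≈ 1.414.
In the A-series (A0 area = 1 m²): A8 = 52 × 74 mm.
Off by 3 mm total — nearest standard size.

A8 (52 × 74 mm)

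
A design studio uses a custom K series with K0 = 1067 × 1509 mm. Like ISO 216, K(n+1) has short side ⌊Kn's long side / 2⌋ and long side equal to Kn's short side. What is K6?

K1: ⌊1509/2⌋ × 1067 = 754 × 1067 mm
K2: ⌊1067/2⌋ × 754 = 533 × 754 mm
K3: ⌊754/2⌋ × 533 = 377 × 533 mm
K4: ⌊533/2⌋ × 377 = 266 × 377 mm
K5: ⌊377/2⌋ × 266 = 188 × 266 mm
K6: ⌊266/2⌋ × 188 = 133 × 188 mm

133 × 188 mm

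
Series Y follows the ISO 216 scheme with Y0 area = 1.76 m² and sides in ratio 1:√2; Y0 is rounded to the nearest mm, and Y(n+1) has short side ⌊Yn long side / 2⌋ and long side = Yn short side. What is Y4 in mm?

279 × 394 mm

Let Y0's short side be w mm. w · w√2 = 1.76 m² = 1,760,000 mm², so w ≈ 1115.6 mm and w√2 ≈ 1577.7 mm → Y0 = 1116 × 1578 mm.
Y1: ⌊1578/2⌋ × 1116 = 789 × 1116 mm
Y2: ⌊1116/2⌋ × 789 = 558 × 789 mm
Y3: ⌊789/2⌋ × 558 = 394 × 558 mm
Y4: ⌊558/2⌋ × 394 = 279 × 394 mm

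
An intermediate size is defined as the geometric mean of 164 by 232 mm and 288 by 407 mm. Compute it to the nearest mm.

217 × 307 mm

Short side: √(164 · 288) = √47232 ≈ 217.3 → 217 mm
Long side: √(232 · 407) = √94424 ≈ 307.3 → 307 mm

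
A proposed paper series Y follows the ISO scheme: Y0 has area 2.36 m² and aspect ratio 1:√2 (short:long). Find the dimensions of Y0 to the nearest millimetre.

Let the short side be w mm. Then w · w√2 = 2.36 m² = 2,360,000 mm².
w² = 2,360,000/√2, so w ≈ 1291.8 mm; long side = w√2 ≈ 1826.9 mm.

1292 × 1827 mm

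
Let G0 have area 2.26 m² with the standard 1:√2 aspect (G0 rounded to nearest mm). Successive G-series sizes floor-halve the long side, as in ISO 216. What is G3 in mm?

Let G0's short side be w mm. w · w√2 = 2.26 m² = 2,260,000 mm², so w ≈ 1264.1 mm and w√2 ≈ 1787.8 mm → G0 = 1264 × 1788 mm.
G1: ⌊1788/2⌋ × 1264 = 894 × 1264 mm
G2: ⌊1264/2⌋ × 894 = 632 × 894 mm
G3: ⌊894/2⌋ × 632 = 447 × 632 mm

447 × 632 mm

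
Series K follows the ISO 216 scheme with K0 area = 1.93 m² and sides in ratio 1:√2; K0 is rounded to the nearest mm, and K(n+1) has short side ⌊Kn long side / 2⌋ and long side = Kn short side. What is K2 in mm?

Let K0's short side be w mm. w · w√2 = 1.93 m² = 1,930,000 mm², so w ≈ 1168.2 mm and w√2 ≈ 1652.1 mm → K0 = 1168 × 1652 mm.
K1: ⌊1652/2⌋ × 1168 = 826 × 1168 mm
K2: ⌊1168/2⌋ × 826 = 584 × 826 mm

584 × 826 mm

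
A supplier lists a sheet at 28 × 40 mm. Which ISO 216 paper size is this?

Aspect ratio 40/28 ≈ 1.429 — close to the ISO √2 ≈ 1.414.
In the C-series (envelope sizes, between A and B): C10 = 28 × 40 mm.

C10 (28 × 40 mm)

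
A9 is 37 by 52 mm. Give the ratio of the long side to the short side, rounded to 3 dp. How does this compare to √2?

1.405

52 / 37 = 1.405
ISO 216 targets √2 ≈ 1.414; the -0.009 deviation is from mm rounding.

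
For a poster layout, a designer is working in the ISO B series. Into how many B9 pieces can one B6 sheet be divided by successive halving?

Each ISO step halves the sheet: 1 × B6 → 2 × B7 → 4 × B8 → 8 × B9
From B6 to B9 is 3 halving steps: 2^3 = 8.

8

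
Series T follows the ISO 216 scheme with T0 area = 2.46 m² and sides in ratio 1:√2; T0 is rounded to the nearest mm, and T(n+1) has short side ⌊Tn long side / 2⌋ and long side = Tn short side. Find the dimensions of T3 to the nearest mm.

466 × 659 mm

Let T0's short side be w mm. w · w√2 = 2.46 m² = 2,460,000 mm², so w ≈ 1318.9 mm and w√2 ≈ 1865.2 mm → T0 = 1319 × 1865 mm.
T1: ⌊1865/2⌋ × 1319 = 932 × 1319 mm
T2: ⌊1319/2⌋ × 932 = 659 × 932 mm
T3: ⌊932/2⌋ × 659 = 466 × 659 mm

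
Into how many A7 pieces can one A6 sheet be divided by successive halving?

2

A6 = 105 × 148 mm; A7 = 74 × 105 mm.
Each halving step doubles the count; 1 step from A6 to A7.
2^1 = 2.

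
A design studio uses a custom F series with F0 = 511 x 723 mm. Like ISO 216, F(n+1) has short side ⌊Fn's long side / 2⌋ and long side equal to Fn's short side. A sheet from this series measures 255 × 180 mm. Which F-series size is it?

F0: 511 × 723 mm
F1: 361 × 511 mm
F2: 255 × 361 mm
F3: 180 × 255 mm
F4: 127 × 180 mm
→ matches F3.

F3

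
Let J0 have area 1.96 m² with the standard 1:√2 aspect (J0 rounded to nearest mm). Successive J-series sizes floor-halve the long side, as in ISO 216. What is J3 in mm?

416 × 588 mm

Let J0's short side be w mm. w · w√2 = 1.96 m² = 1,960,000 mm², so w ≈ 1177.3 mm and w√2 ≈ 1664.9 mm → J0 = 1177 × 1665 mm.
J1: ⌊1665/2⌋ × 1177 = 832 × 1177 mm
J2: ⌊1177/2⌋ × 832 = 588 × 832 mm
J3: ⌊832/2⌋ × 588 = 416 × 588 mm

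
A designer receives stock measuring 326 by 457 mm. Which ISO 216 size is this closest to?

Aspect ratio 457/326 ≈ 1.402 — close to the ISO √2 ≈ 1.414.
In the C-series (envelope sizes, between A and B): C3 = 324 × 458 mm.
Off by 3 mm total — nearest standard size.

C3 (324 × 458 mm)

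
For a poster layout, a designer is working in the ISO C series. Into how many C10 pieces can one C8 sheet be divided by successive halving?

4

Each ISO step halves the sheet: 1 × C8 → 2 × C9 → 4 × C10
From C8 to C10 is 2 halving steps: 2^2 = 4.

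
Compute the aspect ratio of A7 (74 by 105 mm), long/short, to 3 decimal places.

105 / 74 = 1.419
ISO 216 targets √2 ≈ 1.414; the +0.005 deviation is from mm rounding.

1.419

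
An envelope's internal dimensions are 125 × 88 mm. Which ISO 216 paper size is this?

B7 (88 × 125 mm)

Aspect ratio 125/88 ≈ 1.420 — close to the ISO √2 ≈ 1.414.
In the B-series (B0 = 1000 × 1414 mm): B7 = 88 × 125 mm.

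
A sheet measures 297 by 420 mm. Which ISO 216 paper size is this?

Aspect ratio 420/297 ≈ 1.414 — close to the ISO √2 ≈ 1.414.
In the A-series (A0 area = 1 m²): A3 = 297 × 420 mm.

A3 (297 × 420 mm)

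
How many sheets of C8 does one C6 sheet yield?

4

Each ISO step halves the sheet: 1 × C6 → 2 × C7 → 4 × C8
From C6 to C8 is 2 halving steps: 2^2 = 4.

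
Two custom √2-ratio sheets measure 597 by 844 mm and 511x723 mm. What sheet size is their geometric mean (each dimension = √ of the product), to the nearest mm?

Short side: √(597 · 511) = √305067 ≈ 552.3 → 552 mm
Long side: √(844 · 723) = √610212 ≈ 781.2 → 781 mm

552 × 781 mm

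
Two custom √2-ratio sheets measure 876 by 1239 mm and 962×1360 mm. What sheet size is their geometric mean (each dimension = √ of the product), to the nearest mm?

918 × 1298 mm

Short side: √(876 · 962) = √842712 ≈ 918.0 → 918 mm
Long side: √(1239 · 1360) = √1685040 ≈ 1298.1 → 1298 mm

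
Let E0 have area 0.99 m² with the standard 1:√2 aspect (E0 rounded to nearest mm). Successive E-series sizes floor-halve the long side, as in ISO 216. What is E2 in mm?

418 × 591 mm

Let E0's short side be w mm. w · w√2 = 0.99 m² = 990,000 mm², so w ≈ 836.7 mm and w√2 ≈ 1183.2 mm → E0 = 837 × 1183 mm.
E1: ⌊1183/2⌋ × 837 = 591 × 837 mm
E2: ⌊837/2⌋ × 591 = 418 × 591 mm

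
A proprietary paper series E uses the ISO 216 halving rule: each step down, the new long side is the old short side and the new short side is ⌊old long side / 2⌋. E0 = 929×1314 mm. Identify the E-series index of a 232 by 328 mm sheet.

E4

E0: 929 × 1314 mm
E1: 657 × 929 mm
E2: 464 × 657 mm
E3: 328 × 464 mm
E4: 232 × 328 mm
E5: 164 × 232 mm
→ matches E4.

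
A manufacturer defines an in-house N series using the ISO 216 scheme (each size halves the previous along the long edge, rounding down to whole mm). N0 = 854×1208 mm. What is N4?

N1: ⌊1208/2⌋ × 854 = 604 × 854 mm
N2: ⌊854/2⌋ × 604 = 427 × 604 mm
N3: ⌊604/2⌋ × 427 = 302 × 427 mm
N4: ⌊427/2⌋ × 302 = 213 × 302 mm

213 × 302 mm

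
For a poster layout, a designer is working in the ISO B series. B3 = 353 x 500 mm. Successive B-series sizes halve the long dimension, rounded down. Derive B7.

B4: ⌊500/2⌋ × 353 = 250 × 353 mm
B5: ⌊353/2⌋ × 250 = 176 × 250 mm
B6: ⌊250/2⌋ × 176 = 125 × 176 mm
B7: ⌊176/2⌋ × 125 = 88 × 125 mm

88 × 125 mm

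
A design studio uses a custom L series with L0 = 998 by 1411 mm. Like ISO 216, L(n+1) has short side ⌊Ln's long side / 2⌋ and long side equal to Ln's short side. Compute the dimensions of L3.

352 × 499 mm

L1: ⌊1411/2⌋ × 998 = 705 × 998 mm
L2: ⌊998/2⌋ × 705 = 499 × 705 mm
L3: ⌊705/2⌋ × 499 = 352 × 499 mm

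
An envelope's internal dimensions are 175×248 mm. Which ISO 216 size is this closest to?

Aspect ratio 248/175 ≈ 1.417 — close to the ISO √2 ≈ 1.414.
In the B-series (B0 = 1000 × 1414 mm): B5 = 176 × 250 mm.
Off by 3 mm total — nearest standard size.

B5 (176 × 250 mm)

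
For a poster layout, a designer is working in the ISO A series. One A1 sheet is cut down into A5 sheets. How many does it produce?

A1 = 594 × 841 mm; A5 = 148 × 210 mm.
Each halving step doubles the count; 4 steps from A1 to A5.
2^4 = 16.

16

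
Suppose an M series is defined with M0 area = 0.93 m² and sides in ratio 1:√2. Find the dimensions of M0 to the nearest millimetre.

Let the short side be w mm. Then w · w√2 = 0.93 m² = 930,000 mm².
w² = 930,000/√2, so w ≈ 810.9 mm; long side = w√2 ≈ 1146.8 mm.

811 × 1147 mm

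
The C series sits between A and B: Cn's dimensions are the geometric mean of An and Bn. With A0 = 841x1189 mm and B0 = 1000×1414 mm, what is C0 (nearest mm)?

Short side: √(841 · 1000) = √841000 ≈ 917.1 → 917 mm
Long side: √(1189 · 1414) = √1681246 ≈ 1296.6 → 1297 mm

917 × 1297 mm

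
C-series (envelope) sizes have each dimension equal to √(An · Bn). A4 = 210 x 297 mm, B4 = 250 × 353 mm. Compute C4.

229 × 324 mm

Short side: √(210 · 250) = √52500 ≈ 229.1 → 229 mm
Long side: √(297 · 353) = √104841 ≈ 323.8 → 324 mm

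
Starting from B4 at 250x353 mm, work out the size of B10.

B5: ⌊353/2⌋ × 250 = 176 × 250 mm
B6: ⌊250/2⌋ × 176 = 125 × 176 mm
B7: ⌊176/2⌋ × 125 = 88 × 125 mm
B8: ⌊125/2⌋ × 88 = 62 × 88 mm
B9: ⌊88/2⌋ × 62 = 44 × 62 mm
B10: ⌊62/2⌋ × 44 = 31 × 44 mm

31 × 44 mm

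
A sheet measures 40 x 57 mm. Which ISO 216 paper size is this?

C9 (40 × 57 mm)

Aspect ratio 57/40 ≈ 1.425 — close to the ISO √2 ≈ 1.414.
In the C-series (envelope sizes, between A and B): C9 = 40 × 57 mm.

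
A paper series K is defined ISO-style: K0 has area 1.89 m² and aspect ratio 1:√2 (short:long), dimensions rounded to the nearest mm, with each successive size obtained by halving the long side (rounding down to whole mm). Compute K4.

289 × 408 mm

Let K0's short side be w mm. w · w√2 = 1.89 m² = 1,890,000 mm², so w ≈ 1156.0 mm and w√2 ≈ 1634.9 mm → K0 = 1156 × 1635 mm.
K1: ⌊1635/2⌋ × 1156 = 817 × 1156 mm
K2: ⌊1156/2⌋ × 817 = 578 × 817 mm
K3: ⌊817/2⌋ × 578 = 408 × 578 mm
K4: ⌊578/2⌋ × 408 = 289 × 408 mm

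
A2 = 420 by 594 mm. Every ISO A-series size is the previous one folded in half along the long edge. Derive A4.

A3: ⌊594/2⌋ × 420 = 297 × 420 mm
A4: ⌊420/2⌋ × 297 = 210 × 297 mm

210 × 297 mm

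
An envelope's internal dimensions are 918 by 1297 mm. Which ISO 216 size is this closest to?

C0 (917 × 1297 mm)

Aspect ratio 1297/918 ≈ 1.413 — close to the ISO √2 ≈ 1.414.
In the C-series (envelope sizes, between A and B): C0 = 917 × 1297 mm.
Off by 1 mm total — nearest standard size.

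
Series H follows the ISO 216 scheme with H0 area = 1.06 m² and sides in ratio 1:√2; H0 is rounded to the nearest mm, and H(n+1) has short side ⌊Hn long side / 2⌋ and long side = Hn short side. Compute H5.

Let H0's short side be w mm. w · w√2 = 1.06 m² = 1,060,000 mm², so w ≈ 865.8 mm and w√2 ≈ 1224.4 mm → H0 = 866 × 1224 mm.
H1: ⌊1224/2⌋ × 866 = 612 × 866 mm
H2: ⌊866/2⌋ × 612 = 433 × 612 mm
H3: ⌊612/2⌋ × 433 = 306 × 433 mm
H4: ⌊433/2⌋ × 306 = 216 × 306 mm
H5: ⌊306/2⌋ × 216 = 153 × 216 mm

153 × 216 mm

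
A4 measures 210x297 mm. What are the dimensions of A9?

A5: ⌊297/2⌋ × 210 = 148 × 210 mm
A6: ⌊210/2⌋ × 148 = 105 × 148 mm
A7: ⌊148/2⌋ × 105 = 74 × 105 mm
A8: ⌊105/2⌋ × 74 = 52 × 74 mm
A9: ⌊74/2⌋ × 52 = 37 × 52 mm

37 × 52 mm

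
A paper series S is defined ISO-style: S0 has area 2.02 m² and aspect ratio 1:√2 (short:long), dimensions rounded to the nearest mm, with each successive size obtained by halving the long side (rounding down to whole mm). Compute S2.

Let S0's short side be w mm. w · w√2 = 2.02 m² = 2,020,000 mm², so w ≈ 1195.1 mm and w√2 ≈ 1690.2 mm → S0 = 1195 × 1690 mm.
S1: ⌊1690/2⌋ × 1195 = 845 × 1195 mm
S2: ⌊1195/2⌋ × 845 = 597 × 845 mm

597 × 845 mm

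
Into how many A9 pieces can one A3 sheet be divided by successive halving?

A3 = 297 × 420 mm; A9 = 37 × 52 mm.
Each halving step doubles the count; 6 steps from A3 to A9.
2^6 = 64.

64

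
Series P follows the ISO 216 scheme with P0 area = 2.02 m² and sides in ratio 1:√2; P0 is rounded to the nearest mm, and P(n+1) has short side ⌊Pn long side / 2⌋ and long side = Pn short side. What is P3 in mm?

422 × 597 mm

Let P0's short side be w mm. w · w√2 = 2.02 m² = 2,020,000 mm², so w ≈ 1195.1 mm and w√2 ≈ 1690.2 mm → P0 = 1195 × 1690 mm.
P1: ⌊1690/2⌋ × 1195 = 845 × 1195 mm
P2: ⌊1195/2⌋ × 845 = 597 × 845 mm
P3: ⌊845/2⌋ × 597 = 422 × 597 mm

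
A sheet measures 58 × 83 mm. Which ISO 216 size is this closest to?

C8 (57 × 81 mm)

Aspect ratio 83/58 ≈ 1.431 (ISO target is √2 ≈ 1.414).
In the C-series (envelope sizes, between A and B): C8 = 57 × 81 mm.
Off by 3 mm total — nearest standard size.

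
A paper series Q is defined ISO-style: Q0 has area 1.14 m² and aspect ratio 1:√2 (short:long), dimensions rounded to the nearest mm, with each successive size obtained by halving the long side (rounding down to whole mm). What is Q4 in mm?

Let Q0's short side be w mm. w · w√2 = 1.14 m² = 1,140,000 mm², so w ≈ 897.8 mm and w√2 ≈ 1269.7 mm → Q0 = 898 × 1270 mm.
Q1: ⌊1270/2⌋ × 898 = 635 × 898 mm
Q2: ⌊898/2⌋ × 635 = 449 × 635 mm
Q3: ⌊635/2⌋ × 449 = 317 × 449 mm
Q4: ⌊449/2⌋ × 317 = 224 × 317 mm

224 × 317 mm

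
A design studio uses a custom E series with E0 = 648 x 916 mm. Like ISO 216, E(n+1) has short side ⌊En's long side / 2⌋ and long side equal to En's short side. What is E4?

E1 = 458 × 648 mm (from E0 by 1 halving).
E2: ⌊648/2⌋ × 458 = 324 × 458 mm
E3: ⌊458/2⌋ × 324 = 229 × 324 mm
E4: ⌊324/2⌋ × 229 = 162 × 229 mm

162 × 229 mm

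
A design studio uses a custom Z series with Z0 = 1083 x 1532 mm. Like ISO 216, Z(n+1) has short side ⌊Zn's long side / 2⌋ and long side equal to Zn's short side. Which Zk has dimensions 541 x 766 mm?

Z2

Z0: 1083 × 1532 mm
Z1: 766 × 1083 mm
Z2: 541 × 766 mm
Z3: 383 × 541 mm
→ matches Z2.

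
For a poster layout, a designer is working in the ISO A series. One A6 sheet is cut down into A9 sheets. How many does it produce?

8

Each ISO step halves the sheet: 1 × A6 → 2 × A7 → 4 × A8 → 8 × A9
From A6 to A9 is 3 halving steps: 2^3 = 8.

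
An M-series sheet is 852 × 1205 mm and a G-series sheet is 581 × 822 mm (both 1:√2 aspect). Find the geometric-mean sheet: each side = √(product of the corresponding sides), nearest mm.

Short side: √(852 · 581) = √495012 ≈ 703.6 → 704 mm
Long side: √(1205 · 822) = √990510 ≈ 995.2 → 995 mm

704 × 995 mm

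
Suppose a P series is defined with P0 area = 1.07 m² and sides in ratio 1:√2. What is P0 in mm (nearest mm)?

Let the short side be w mm. Then w · w√2 = 1.07 m² = 1,070,000 mm².
w² = 1,070,000/√2, so w ≈ 869.8 mm; long side = w√2 ≈ 1230.1 mm.

870 × 1230 mm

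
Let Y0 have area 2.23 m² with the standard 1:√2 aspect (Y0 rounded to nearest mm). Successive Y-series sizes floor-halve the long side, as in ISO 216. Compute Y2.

628 × 888 mm

Let Y0's short side be w mm. w · w√2 = 2.23 m² = 2,230,000 mm², so w ≈ 1255.7 mm and w√2 ≈ 1775.9 mm → Y0 = 1256 × 1776 mm.
Y1: ⌊1776/2⌋ × 1256 = 888 × 1256 mm
Y2: ⌊1256/2⌋ × 888 = 628 × 888 mm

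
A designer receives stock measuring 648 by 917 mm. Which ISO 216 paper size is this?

C1 (648 × 917 mm)

Aspect ratio 917/648 ≈ 1.415 — close to the ISO √2 ≈ 1.414.
In the C-series (envelope sizes, between A and B): C1 = 648 × 917 mm.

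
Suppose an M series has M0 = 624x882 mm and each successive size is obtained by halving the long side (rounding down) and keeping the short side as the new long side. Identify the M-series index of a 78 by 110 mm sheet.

M6

M0: 624 × 882 mm
M1: 441 × 624 mm
M2: 312 × 441 mm
M3: 220 × 312 mm
M4: 156 × 220 mm
M5: 110 × 156 mm
M6: 78 × 110 mm
M7: 55 × 78 mm
→ matches M6.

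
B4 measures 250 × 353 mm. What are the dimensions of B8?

B5: ⌊353/2⌋ × 250 = 176 × 250 mm
B6: ⌊250/2⌋ × 176 = 125 × 176 mm
B7: ⌊176/2⌋ × 125 = 88 × 125 mm
B8: ⌊125/2⌋ × 88 = 62 × 88 mm

62 × 88 mm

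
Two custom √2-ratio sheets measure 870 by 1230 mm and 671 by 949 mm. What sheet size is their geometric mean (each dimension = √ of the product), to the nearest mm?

764 × 1080 mm

Short side: √(870 · 671) = √583770 ≈ 764.0 → 764 mm
Long side: √(1230 · 949) = √1167270 ≈ 1080.4 → 1080 mm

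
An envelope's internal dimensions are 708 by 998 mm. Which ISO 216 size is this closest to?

Aspect ratio 998/708 ≈ 1.410 — close to the ISO √2 ≈ 1.414.
In the B-series (B0 = 1000 × 1414 mm): B1 = 707 × 1000 mm.
Off by 3 mm total — nearest standard size.

B1 (707 × 1000 mm)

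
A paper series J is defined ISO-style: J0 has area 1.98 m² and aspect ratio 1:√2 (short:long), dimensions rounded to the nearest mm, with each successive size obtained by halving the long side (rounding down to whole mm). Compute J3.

418 × 591 mm

Let J0's short side be w mm. w · w√2 = 1.98 m² = 1,980,000 mm², so w ≈ 1183.2 mm and w√2 ≈ 1673.4 mm → J0 = 1183 × 1673 mm.
J1: ⌊1673/2⌋ × 1183 = 836 × 1183 mm
J2: ⌊1183/2⌋ × 836 = 591 × 836 mm
J3: ⌊836/2⌋ × 591 = 418 × 591 mm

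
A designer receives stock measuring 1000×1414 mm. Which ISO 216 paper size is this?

B0 (1000 × 1414 mm)

Aspect ratio 1414/1000 ≈ 1.414 — close to the ISO √2 ≈ 1.414.
In the B-series (B0 = 1000 × 1414 mm): B0 = 1000 × 1414 mm.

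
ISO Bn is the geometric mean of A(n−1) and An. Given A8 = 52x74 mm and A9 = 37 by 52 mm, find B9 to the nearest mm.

Short side: √(52 · 37) = √1924 ≈ 43.9 → 44 mm
Long side: √(74 · 52) = √3848 ≈ 62.0 → 62 mm

44 × 62 mm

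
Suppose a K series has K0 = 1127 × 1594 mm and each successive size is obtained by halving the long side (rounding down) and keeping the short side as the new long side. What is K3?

K1: ⌊1594/2⌋ × 1127 = 797 × 1127 mm
K2: ⌊1127/2⌋ × 797 = 563 × 797 mm
K3: ⌊797/2⌋ × 563 = 398 × 563 mm

398 × 563 mm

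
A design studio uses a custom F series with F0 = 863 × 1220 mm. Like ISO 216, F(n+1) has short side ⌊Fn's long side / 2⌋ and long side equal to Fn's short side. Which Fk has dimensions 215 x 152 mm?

F5

F0: 863 × 1220 mm
F1: 610 × 863 mm
F2: 431 × 610 mm
F3: 305 × 431 mm
F4: 215 × 305 mm
F5: 152 × 215 mm
F6: 107 × 152 mm
→ matches F5.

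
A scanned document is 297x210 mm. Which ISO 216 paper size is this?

Aspect ratio 297/210 ≈ 1.414 — close to the ISO √2 ≈ 1.414.
In the A-series (A0 area = 1 m²): A4 = 210 × 297 mm.

A4 (210 × 297 mm)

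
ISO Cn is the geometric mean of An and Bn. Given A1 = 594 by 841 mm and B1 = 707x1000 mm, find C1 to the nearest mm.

Short side: √(594 · 707) = √419958 ≈ 648.0 → 648 mm
Long side: √(841 · 1000) = √841000 ≈ 917.1 → 917 mm

648 × 917 mm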